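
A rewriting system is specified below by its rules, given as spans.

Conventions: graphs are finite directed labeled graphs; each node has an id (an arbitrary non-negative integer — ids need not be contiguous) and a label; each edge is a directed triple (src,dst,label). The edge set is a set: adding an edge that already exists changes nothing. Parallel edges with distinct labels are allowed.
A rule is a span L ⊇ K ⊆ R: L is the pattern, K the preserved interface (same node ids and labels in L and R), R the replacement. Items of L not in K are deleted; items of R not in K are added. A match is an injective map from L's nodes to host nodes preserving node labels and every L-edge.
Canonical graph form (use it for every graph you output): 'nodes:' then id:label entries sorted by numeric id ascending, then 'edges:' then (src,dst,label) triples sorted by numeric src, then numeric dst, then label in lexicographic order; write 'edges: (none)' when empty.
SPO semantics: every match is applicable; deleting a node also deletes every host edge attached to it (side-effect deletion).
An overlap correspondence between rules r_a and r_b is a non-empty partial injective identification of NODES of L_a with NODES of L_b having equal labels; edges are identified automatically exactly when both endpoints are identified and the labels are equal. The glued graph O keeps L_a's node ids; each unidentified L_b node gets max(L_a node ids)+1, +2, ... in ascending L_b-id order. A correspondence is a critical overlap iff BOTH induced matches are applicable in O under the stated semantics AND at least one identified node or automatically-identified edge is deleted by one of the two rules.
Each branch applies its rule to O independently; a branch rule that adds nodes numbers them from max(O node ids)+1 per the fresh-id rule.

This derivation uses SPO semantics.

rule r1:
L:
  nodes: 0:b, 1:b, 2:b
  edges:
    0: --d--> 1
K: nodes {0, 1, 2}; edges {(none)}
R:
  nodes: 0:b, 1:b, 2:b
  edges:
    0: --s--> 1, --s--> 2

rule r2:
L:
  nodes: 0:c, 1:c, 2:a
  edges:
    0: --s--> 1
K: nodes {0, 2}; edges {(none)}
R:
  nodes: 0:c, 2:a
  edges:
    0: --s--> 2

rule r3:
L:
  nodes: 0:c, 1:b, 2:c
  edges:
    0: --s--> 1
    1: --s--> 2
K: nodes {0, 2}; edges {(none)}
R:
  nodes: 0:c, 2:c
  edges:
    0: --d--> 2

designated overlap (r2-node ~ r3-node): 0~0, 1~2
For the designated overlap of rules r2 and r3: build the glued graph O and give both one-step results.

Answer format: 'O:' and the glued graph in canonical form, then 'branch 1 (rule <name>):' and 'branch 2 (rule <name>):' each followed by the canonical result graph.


O:
nodes: 0:c, 1:c, 2:a, 3:b
edges: (0,1,s); (0,3,s); (3,1,s)
branch 1 (rule r2):
nodes: 0:c, 2:a, 3:b
edges: (0,2,s); (0,3,s)
branch 2 (rule r3):
nodes: 0:c, 1:c, 2:a
edges: (0,1,d); (0,1,s)


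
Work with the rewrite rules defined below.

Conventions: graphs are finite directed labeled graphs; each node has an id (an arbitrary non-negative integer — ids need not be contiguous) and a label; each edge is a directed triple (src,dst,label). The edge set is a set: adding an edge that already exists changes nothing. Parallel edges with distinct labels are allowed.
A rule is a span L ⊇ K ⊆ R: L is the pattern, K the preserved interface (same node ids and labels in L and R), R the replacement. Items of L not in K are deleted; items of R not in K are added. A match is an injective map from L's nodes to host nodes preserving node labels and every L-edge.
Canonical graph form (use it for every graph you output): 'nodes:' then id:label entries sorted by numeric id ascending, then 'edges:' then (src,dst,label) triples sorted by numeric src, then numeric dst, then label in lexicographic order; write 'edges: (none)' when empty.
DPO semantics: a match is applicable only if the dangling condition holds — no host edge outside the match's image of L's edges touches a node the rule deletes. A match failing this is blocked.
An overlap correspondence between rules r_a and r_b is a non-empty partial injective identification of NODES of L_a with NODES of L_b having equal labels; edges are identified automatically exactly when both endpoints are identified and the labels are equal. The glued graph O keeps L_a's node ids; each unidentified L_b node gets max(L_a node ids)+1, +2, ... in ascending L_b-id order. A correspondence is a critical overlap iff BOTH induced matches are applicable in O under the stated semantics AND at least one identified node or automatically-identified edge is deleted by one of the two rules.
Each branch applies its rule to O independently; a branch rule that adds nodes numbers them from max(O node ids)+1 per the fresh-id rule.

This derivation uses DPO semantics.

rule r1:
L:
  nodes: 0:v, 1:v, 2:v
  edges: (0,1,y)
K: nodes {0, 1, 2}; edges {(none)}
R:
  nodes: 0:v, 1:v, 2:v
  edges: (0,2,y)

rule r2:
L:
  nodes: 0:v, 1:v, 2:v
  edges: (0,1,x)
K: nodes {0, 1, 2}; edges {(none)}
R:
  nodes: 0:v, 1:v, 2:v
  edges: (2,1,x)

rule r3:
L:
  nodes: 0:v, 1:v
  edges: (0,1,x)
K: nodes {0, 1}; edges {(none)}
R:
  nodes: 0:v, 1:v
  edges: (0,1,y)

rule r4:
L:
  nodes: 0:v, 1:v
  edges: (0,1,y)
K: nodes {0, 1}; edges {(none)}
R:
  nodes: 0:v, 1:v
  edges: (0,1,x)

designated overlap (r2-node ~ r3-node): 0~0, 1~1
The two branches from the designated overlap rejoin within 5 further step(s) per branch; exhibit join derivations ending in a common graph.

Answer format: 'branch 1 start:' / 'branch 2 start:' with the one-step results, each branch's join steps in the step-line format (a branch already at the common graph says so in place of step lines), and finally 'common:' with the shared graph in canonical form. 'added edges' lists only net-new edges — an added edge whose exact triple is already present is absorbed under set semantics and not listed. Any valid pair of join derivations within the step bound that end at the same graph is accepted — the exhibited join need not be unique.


branch 1 start:
nodes: 0:v, 1:v, 2:v
edges: (2,1,x)
branch 2 start:
nodes: 0:v, 1:v, 2:v
edges: (0,1,y)
branch 1 step 1: rule r2; match: 0->2, 1->1, 2->0; deleted nodes (none); deleted edges (2,1,x); added nodes (none); added edges (0,1,x); result: nodes: 0:v, 1:v, 2:v edges: (0,1,x)
branch 2 step 1: rule r4; match: 0->0, 1->1; deleted nodes (none); deleted edges (0,1,y); added nodes (none); added edges (0,1,x); result: nodes: 0:v, 1:v, 2:v edges: (0,1,x)
common:
nodes: 0:v, 1:v, 2:v
edges: (0,1,x)


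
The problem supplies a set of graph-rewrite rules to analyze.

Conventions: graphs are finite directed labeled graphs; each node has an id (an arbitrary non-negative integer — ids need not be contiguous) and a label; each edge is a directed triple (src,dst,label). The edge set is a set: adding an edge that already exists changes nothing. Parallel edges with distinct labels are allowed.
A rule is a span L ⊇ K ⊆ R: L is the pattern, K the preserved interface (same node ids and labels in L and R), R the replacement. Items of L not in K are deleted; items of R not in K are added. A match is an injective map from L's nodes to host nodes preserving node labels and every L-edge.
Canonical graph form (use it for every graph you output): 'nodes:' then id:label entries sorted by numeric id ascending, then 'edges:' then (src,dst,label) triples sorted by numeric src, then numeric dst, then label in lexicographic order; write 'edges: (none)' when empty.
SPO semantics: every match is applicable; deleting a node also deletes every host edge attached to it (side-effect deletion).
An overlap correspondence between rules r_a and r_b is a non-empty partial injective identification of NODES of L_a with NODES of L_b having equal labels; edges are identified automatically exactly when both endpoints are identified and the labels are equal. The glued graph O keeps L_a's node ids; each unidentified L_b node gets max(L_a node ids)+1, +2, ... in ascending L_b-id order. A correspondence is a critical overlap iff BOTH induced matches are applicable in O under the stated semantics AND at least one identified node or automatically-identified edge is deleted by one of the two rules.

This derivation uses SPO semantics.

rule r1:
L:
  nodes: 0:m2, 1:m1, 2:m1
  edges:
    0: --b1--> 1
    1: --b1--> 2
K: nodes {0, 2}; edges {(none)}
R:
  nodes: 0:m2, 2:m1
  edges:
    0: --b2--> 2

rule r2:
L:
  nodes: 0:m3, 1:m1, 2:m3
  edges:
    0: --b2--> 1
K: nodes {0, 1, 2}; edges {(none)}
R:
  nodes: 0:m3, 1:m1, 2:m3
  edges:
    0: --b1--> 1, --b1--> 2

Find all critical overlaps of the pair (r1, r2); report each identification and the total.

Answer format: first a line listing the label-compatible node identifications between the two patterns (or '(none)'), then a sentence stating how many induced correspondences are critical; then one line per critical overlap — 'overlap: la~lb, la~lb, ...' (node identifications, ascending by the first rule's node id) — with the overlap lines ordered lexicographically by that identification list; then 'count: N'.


label-compatible node identifications between L(r1) and L(r2): 1~1, 2~1
1 of the induced correspondences is a critical overlap of r1 and r2.
overlap: 1~1
count: 1


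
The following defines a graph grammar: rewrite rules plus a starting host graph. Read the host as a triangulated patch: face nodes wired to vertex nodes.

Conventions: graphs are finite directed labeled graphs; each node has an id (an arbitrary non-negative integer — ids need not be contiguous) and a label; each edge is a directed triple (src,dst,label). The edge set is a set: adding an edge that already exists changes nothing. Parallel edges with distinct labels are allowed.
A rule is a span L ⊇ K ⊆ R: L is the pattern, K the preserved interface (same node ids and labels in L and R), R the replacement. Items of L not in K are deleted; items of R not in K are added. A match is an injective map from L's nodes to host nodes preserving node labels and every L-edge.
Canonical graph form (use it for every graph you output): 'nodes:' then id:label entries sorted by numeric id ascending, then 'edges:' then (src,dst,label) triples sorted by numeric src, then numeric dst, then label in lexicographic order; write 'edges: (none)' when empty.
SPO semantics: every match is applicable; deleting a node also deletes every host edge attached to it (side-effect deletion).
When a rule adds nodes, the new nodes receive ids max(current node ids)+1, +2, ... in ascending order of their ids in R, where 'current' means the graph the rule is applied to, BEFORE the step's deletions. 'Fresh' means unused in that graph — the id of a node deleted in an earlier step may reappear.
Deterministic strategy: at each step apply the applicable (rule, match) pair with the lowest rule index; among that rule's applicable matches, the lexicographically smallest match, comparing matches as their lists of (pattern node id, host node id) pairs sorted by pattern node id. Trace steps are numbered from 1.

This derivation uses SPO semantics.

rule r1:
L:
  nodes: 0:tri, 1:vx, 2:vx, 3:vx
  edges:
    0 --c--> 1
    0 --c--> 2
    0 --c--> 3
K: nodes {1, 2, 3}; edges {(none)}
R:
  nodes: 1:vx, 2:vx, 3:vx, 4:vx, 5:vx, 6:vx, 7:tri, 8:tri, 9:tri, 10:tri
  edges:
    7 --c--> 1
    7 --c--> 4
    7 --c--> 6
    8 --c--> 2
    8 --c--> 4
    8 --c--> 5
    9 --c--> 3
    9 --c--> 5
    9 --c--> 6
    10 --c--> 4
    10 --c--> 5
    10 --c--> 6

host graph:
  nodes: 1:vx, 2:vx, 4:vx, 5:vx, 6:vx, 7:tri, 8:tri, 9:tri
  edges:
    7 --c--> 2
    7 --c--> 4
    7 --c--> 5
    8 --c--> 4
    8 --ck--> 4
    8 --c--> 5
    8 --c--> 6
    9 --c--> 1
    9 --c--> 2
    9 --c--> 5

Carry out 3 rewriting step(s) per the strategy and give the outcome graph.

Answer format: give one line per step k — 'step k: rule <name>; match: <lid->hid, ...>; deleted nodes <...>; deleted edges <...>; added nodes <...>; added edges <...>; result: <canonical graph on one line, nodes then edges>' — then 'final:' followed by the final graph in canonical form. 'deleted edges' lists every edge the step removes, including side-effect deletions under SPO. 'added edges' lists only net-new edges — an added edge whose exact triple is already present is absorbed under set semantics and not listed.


step 1: rule r1; match: 0->7, 1->2, 2->4, 3->5; deleted nodes 7; deleted edges (7,2,c); (7,4,c); (7,5,c); added nodes 10, 11, 12, 13, 14, 15, 16; added edges (13,2,c); (13,10,c); (13,12,c); (14,4,c); (14,10,c); (14,11,c); (15,5,c); (15,11,c); (15,12,c); (16,10,c); (16,11,c); (16,12,c); result: nodes: 1:vx, 2:vx, 4:vx, 5:vx, 6:vx, 8:tri, 9:tri, 10:vx, 11:vx, 12:vx, 13:tri, 14:tri, 15:tri, 16:tri edges: (8,4,c); (8,4,ck); (8,5,c); (8,6,c); (9,1,c); (9,2,c); (9,5,c); (13,2,c); (13,10,c); (13,12,c); (14,4,c); (14,10,c); (14,11,c); (15,5,c); (15,11,c); (15,12,c); (16,10,c); (16,11,c); (16,12,c)
step 2: rule r1; match: 0->8, 1->4, 2->5, 3->6; deleted nodes 8; deleted edges (8,4,c); (8,4,ck); (8,5,c); (8,6,c); added nodes 17, 18, 19, 20, 21, 22, 23; added edges (20,4,c); (20,17,c); (20,19,c); (21,5,c); (21,17,c); (21,18,c); (22,6,c); (22,18,c); (22,19,c); (23,17,c); (23,18,c); (23,19,c); result: nodes: 1:vx, 2:vx, 4:vx, 5:vx, 6:vx, 9:tri, 10:vx, 11:vx, 12:vx, 13:tri, 14:tri, 15:tri, 16:tri, 17:vx, 18:vx, 19:vx, 20:tri, 21:tri, 22:tri, 23:tri edges: (9,1,c); (9,2,c); (9,5,c); (13,2,c); (13,10,c); (13,12,c); (14,4,c); (14,10,c); (14,11,c); (15,5,c); (15,11,c); (15,12,c); (16,10,c); (16,11,c); (16,12,c); (20,4,c); (20,17,c); (20,19,c); (21,5,c); (21,17,c); (21,18,c); (22,6,c); (22,18,c); (22,19,c); (23,17,c); (23,18,c); (23,19,c)
step 3: rule r1; match: 0->9, 1->1, 2->2, 3->5; deleted nodes 9; deleted edges (9,1,c); (9,2,c); (9,5,c); added nodes 24, 25, 26, 27, 28, 29, 30; added edges (27,1,c); (27,24,c); (27,26,c); (28,2,c); (28,24,c); (28,25,c); (29,5,c); (29,25,c); (29,26,c); (30,24,c); (30,25,c); (30,26,c); result: nodes: 1:vx, 2:vx, 4:vx, 5:vx, 6:vx, 10:vx, 11:vx, 12:vx, 13:tri, 14:tri, 15:tri, 16:tri, 17:vx, 18:vx, 19:vx, 20:tri, 21:tri, 22:tri, 23:tri, 24:vx, 25:vx, 26:vx, 27:tri, 28:tri, 29:tri, 30:tri edges: (13,2,c); (13,10,c); (13,12,c); (14,4,c); (14,10,c); (14,11,c); (15,5,c); (15,11,c); (15,12,c); (16,10,c); (16,11,c); (16,12,c); (20,4,c); (20,17,c); (20,19,c); (21,5,c); (21,17,c); (21,18,c); (22,6,c); (22,18,c); (22,19,c); (23,17,c); (23,18,c); (23,19,c); (27,1,c); (27,24,c); (27,26,c); (28,2,c); (28,24,c); (28,25,c); (29,5,c); (29,25,c); (29,26,c); (30,24,c); (30,25,c); (30,26,c)
final:
nodes: 1:vx, 2:vx, 4:vx, 5:vx, 6:vx, 10:vx, 11:vx, 12:vx, 13:tri, 14:tri, 15:tri, 16:tri, 17:vx, 18:vx, 19:vx, 20:tri, 21:tri, 22:tri, 23:tri, 24:vx, 25:vx, 26:vx, 27:tri, 28:tri, 29:tri, 30:tri
edges: (13,2,c); (13,10,c); (13,12,c); (14,4,c); (14,10,c); (14,11,c); (15,5,c); (15,11,c); (15,12,c); (16,10,c); (16,11,c); (16,12,c); (20,4,c); (20,17,c); (20,19,c); (21,5,c); (21,17,c); (21,18,c); (22,6,c); (22,18,c); (22,19,c); (23,17,c); (23,18,c); (23,19,c); (27,1,c); (27,24,c); (27,26,c); (28,2,c); (28,24,c); (28,25,c); (29,5,c); (29,25,c); (29,26,c); (30,24,c); (30,25,c); (30,26,c)


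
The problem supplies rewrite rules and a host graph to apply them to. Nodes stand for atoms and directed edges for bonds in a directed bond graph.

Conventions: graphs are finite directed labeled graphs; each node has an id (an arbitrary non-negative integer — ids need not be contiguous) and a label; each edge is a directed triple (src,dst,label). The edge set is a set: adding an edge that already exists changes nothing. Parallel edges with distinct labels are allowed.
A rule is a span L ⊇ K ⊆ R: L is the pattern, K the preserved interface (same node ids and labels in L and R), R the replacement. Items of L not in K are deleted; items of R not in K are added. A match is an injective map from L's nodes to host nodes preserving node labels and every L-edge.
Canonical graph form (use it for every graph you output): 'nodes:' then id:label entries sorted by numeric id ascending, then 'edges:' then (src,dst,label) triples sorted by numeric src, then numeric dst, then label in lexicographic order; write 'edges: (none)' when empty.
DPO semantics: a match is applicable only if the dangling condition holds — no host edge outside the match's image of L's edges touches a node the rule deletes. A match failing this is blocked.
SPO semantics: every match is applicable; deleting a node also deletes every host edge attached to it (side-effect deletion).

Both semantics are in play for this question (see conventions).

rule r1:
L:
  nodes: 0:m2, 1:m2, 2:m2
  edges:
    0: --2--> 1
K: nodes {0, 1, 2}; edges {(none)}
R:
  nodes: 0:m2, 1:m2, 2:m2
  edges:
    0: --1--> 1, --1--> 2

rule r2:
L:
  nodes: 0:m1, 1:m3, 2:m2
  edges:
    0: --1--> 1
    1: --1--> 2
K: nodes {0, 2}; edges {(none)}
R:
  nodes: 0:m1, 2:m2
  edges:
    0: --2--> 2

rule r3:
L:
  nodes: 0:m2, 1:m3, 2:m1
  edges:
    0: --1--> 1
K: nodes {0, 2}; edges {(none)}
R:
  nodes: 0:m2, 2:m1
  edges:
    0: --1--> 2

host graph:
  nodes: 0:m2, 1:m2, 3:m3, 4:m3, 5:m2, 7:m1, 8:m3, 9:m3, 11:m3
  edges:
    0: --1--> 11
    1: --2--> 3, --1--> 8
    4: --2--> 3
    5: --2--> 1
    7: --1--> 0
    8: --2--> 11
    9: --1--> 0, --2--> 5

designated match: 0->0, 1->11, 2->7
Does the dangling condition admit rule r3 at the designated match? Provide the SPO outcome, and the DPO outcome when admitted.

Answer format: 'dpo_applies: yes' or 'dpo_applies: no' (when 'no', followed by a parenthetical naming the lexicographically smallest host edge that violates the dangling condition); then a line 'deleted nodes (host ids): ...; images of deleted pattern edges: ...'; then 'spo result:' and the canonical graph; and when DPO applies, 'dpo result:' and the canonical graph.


dpo_applies: no
(the rule deletes node 11, which keeps host edge (8,11,2) outside the match image — the dangling condition fails, DPO blocks; SPO proceeds and side-deletes such edges)
deleted nodes (host ids): 11; images of deleted pattern edges: (0,11,1)
spo result:
nodes: 0:m2, 1:m2, 3:m3, 4:m3, 5:m2, 7:m1, 8:m3, 9:m3
edges: (0,7,1); (1,3,2); (1,8,1); (4,3,2); (5,1,2); (7,0,1); (9,0,1); (9,5,2)


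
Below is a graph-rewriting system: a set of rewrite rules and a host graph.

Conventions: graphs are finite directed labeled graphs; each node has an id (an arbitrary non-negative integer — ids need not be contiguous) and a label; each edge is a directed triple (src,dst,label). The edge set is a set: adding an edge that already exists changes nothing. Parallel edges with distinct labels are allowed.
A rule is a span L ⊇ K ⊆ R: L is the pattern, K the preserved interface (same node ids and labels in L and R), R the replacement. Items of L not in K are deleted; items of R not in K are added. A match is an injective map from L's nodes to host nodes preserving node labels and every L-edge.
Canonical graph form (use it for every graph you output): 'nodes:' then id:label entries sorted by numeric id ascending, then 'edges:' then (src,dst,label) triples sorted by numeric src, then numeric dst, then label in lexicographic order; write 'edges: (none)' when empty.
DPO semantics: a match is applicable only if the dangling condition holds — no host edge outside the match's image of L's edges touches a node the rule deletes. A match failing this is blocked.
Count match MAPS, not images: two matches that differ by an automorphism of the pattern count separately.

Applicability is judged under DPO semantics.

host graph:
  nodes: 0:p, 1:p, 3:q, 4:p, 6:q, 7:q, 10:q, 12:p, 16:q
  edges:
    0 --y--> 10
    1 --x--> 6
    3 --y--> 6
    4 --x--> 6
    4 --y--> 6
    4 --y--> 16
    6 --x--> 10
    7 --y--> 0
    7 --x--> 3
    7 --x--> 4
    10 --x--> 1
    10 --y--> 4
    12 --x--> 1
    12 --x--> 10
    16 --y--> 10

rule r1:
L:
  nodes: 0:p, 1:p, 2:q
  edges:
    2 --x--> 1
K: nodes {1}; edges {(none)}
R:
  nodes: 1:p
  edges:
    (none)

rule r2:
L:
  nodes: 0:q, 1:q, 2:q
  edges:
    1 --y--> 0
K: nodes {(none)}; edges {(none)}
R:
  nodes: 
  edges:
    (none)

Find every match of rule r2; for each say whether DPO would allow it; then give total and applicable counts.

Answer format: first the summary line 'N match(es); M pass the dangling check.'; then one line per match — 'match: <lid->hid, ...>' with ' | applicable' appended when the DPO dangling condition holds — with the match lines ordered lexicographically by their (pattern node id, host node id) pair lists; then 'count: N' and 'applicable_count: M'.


6 match(es); 0 pass the dangling check.
match: 0->6, 1->3, 2->7
match: 0->6, 1->3, 2->10
match: 0->6, 1->3, 2->16
match: 0->10, 1->16, 2->3
match: 0->10, 1->16, 2->6
match: 0->10, 1->16, 2->7
count: 6
applicable_count: 0


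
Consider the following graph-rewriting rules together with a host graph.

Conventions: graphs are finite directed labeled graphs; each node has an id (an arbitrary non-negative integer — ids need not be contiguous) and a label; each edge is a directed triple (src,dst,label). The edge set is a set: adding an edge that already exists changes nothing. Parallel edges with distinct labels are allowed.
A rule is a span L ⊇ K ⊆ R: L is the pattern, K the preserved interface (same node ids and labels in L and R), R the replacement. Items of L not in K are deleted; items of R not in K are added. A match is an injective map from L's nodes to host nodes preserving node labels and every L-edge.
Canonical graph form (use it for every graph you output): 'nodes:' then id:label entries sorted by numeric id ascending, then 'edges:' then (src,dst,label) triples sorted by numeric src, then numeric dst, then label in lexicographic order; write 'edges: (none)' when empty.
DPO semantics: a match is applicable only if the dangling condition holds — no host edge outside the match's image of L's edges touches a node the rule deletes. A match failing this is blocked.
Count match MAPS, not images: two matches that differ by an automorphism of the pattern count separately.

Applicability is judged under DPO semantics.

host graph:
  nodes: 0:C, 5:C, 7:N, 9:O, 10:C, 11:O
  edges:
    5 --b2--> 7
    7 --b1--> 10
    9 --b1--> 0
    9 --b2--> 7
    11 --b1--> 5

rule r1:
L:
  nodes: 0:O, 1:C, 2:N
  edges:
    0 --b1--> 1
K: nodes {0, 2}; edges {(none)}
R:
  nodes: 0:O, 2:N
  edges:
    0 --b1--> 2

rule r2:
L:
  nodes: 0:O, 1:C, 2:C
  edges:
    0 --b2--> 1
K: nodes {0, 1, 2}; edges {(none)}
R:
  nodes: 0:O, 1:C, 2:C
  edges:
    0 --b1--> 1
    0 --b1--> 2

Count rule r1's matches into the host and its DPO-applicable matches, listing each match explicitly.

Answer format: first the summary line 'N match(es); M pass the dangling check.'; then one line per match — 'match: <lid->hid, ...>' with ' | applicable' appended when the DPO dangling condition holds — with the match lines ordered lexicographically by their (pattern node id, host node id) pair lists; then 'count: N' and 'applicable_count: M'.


2 match(es); 1 pass the dangling check.
match: 0->9, 1->0, 2->7 | applicable
match: 0->11, 1->5, 2->7
count: 2
applicable_count: 1


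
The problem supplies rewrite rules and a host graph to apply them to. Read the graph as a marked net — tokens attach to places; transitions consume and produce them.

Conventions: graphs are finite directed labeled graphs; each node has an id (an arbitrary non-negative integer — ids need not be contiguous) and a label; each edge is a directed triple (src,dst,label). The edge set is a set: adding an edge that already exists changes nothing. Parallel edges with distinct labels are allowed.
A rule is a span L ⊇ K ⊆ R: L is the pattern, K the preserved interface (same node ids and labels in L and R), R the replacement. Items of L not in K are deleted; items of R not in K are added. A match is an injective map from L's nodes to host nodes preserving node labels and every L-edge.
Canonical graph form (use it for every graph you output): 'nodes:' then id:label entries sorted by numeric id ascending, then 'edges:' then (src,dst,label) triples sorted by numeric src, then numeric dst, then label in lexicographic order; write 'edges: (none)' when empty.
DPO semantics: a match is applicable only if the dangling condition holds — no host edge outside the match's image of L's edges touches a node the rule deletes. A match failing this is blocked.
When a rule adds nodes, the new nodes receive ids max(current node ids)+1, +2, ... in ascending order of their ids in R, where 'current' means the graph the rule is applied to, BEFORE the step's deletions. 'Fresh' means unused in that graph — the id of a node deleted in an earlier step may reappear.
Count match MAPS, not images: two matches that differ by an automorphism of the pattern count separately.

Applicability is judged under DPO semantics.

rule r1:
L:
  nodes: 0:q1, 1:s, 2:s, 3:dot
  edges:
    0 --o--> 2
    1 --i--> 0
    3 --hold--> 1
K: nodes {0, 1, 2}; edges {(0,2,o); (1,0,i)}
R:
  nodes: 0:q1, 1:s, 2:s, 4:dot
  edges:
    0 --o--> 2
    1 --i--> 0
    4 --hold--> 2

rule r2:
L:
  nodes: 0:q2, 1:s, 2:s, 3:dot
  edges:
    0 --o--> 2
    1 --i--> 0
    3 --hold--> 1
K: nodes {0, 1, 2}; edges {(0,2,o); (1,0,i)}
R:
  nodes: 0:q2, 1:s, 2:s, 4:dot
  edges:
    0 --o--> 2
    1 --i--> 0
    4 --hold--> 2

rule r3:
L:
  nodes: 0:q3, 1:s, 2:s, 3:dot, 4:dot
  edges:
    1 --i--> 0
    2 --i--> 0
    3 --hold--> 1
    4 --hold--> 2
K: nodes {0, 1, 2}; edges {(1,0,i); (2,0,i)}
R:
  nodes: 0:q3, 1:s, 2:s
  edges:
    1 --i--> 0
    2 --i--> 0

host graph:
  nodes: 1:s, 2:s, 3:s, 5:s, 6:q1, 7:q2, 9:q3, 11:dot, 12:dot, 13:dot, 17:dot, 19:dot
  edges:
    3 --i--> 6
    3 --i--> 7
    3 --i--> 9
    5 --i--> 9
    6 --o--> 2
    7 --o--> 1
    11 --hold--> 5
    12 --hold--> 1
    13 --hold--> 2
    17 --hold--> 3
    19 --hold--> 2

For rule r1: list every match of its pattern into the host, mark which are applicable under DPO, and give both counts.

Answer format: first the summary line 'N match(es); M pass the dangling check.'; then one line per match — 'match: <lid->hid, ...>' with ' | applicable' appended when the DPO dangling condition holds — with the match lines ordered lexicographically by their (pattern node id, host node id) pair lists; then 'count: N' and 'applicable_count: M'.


1 match(es); 1 pass the dangling check.
match: 0->6, 1->3, 2->2, 3->17 | applicable
count: 1
applicable_count: 1


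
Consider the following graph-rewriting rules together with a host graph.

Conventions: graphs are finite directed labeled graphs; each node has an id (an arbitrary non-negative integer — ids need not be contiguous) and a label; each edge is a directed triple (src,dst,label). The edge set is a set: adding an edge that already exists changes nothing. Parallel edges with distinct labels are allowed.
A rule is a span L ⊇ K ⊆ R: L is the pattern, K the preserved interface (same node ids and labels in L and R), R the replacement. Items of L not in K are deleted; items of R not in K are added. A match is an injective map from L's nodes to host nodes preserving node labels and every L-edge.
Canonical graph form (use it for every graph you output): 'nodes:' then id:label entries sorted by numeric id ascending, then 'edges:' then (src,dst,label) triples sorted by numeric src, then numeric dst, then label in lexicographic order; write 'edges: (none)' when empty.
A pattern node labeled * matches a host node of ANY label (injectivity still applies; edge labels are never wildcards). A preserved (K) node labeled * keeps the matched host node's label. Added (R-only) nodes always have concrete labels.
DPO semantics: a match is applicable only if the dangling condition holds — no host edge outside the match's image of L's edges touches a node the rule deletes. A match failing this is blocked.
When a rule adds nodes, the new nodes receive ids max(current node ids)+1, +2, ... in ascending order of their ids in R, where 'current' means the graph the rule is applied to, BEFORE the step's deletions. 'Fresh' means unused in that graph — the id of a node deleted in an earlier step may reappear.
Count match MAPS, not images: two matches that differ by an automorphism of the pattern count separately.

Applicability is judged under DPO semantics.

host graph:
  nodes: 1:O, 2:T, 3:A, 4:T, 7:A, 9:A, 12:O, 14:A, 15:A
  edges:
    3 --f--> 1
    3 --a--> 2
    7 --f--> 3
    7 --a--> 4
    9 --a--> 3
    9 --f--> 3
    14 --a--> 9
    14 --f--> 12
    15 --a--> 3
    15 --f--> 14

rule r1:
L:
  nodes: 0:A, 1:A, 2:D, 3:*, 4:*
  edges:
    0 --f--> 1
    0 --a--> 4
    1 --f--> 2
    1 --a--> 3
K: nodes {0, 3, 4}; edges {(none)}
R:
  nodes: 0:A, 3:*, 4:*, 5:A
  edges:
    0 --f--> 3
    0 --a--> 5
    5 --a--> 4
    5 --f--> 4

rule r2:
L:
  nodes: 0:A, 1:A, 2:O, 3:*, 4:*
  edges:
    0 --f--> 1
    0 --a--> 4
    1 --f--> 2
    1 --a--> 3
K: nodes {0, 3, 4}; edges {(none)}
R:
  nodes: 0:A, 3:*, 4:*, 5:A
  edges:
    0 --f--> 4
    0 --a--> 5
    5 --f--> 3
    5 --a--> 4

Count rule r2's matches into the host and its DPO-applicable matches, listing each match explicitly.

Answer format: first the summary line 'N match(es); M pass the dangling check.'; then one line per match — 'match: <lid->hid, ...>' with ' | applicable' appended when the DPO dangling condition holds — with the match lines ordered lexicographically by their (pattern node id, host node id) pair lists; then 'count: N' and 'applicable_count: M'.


2 match(es); 1 pass the dangling check.
match: 0->7, 1->3, 2->1, 3->2, 4->4
match: 0->15, 1->14, 2->12, 3->9, 4->3 | applicable
count: 2
applicable_count: 1


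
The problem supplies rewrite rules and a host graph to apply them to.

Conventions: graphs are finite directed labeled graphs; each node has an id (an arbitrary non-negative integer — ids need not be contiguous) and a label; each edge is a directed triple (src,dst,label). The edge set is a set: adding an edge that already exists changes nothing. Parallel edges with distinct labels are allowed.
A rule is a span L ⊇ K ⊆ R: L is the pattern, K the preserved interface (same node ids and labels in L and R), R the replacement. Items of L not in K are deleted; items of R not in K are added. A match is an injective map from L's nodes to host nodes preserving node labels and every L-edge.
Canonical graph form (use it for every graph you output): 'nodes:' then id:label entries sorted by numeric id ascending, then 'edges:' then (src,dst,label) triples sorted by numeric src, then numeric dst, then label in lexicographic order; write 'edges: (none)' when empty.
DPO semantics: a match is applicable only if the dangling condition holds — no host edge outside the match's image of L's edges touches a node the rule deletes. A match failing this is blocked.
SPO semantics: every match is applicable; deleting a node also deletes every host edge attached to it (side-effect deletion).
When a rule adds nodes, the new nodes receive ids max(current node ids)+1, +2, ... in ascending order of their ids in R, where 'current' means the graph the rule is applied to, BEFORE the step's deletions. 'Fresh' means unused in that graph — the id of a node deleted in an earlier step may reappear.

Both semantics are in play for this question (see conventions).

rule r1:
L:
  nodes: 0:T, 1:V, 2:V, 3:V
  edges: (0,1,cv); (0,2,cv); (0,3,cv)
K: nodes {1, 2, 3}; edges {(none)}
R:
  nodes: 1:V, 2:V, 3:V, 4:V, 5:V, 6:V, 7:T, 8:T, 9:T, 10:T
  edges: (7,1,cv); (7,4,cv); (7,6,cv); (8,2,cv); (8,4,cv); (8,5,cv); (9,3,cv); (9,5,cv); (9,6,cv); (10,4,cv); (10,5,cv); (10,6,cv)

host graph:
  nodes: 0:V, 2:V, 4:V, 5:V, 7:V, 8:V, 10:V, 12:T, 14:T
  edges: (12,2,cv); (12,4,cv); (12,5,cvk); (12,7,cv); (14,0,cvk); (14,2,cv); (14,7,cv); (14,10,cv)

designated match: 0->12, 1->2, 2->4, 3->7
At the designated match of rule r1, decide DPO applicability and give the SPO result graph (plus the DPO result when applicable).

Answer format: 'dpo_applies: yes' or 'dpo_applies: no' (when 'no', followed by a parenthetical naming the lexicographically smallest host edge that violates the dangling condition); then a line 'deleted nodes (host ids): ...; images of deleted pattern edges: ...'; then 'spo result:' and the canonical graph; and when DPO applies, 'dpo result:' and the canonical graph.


dpo_applies: no
(the rule deletes node 12, which keeps host edge (12,5,cvk) outside the match image — the dangling condition fails, DPO blocks; SPO proceeds and side-deletes such edges)
deleted nodes (host ids): 12; images of deleted pattern edges: (12,2,cv); (12,4,cv); (12,7,cv)
spo result:
nodes: 0:V, 2:V, 4:V, 5:V, 7:V, 8:V, 10:V, 14:T, 15:V, 16:V, 17:V, 18:T, 19:T, 20:T, 21:T
edges: (14,0,cvk); (14,2,cv); (14,7,cv); (14,10,cv); (18,2,cv); (18,15,cv); (18,17,cv); (19,4,cv); (19,15,cv); (19,16,cv); (20,7,cv); (20,16,cv); (20,17,cv); (21,15,cv); (21,16,cv); (21,17,cv)


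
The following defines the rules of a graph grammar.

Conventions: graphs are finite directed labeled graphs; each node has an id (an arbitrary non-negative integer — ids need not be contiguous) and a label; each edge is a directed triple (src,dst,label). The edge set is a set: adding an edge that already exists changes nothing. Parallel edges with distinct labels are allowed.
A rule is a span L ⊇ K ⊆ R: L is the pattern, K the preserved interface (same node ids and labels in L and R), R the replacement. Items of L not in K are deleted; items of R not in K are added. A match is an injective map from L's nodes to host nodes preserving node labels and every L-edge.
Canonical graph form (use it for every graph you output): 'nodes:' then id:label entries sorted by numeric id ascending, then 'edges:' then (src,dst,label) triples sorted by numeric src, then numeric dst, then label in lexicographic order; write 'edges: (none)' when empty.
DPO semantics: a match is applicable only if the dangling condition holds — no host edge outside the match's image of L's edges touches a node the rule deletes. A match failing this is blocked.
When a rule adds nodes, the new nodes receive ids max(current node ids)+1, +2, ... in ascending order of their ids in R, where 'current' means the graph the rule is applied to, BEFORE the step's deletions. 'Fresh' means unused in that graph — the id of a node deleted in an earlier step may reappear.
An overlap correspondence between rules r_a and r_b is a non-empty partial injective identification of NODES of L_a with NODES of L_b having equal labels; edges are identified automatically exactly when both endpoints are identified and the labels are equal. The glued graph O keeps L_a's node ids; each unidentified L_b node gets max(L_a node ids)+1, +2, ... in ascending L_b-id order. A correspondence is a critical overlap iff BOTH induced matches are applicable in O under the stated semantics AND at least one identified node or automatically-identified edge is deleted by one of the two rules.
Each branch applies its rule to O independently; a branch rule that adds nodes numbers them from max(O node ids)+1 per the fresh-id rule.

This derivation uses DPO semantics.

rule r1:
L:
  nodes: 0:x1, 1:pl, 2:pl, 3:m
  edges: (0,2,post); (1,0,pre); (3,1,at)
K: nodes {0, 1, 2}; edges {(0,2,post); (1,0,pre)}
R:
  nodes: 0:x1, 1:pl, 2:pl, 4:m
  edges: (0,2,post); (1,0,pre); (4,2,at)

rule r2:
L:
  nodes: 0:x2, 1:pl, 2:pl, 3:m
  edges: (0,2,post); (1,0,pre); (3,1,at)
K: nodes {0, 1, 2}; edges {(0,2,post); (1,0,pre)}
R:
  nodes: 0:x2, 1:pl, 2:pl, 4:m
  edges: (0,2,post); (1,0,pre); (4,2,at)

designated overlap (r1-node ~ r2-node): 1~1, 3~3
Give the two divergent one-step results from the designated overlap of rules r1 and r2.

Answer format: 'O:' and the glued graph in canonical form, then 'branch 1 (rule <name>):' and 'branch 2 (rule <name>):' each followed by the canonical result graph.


O:
nodes: 0:x1, 1:pl, 2:pl, 3:m, 4:x2, 5:pl
edges: (0,2,post); (1,0,pre); (1,4,pre); (3,1,at); (4,5,post)
branch 1 (rule r1):
nodes: 0:x1, 1:pl, 2:pl, 4:x2, 5:pl, 6:m
edges: (0,2,post); (1,0,pre); (1,4,pre); (4,5,post); (6,2,at)
branch 2 (rule r2):
nodes: 0:x1, 1:pl, 2:pl, 4:x2, 5:pl, 6:m
edges: (0,2,post); (1,0,pre); (1,4,pre); (4,5,post); (6,5,at)


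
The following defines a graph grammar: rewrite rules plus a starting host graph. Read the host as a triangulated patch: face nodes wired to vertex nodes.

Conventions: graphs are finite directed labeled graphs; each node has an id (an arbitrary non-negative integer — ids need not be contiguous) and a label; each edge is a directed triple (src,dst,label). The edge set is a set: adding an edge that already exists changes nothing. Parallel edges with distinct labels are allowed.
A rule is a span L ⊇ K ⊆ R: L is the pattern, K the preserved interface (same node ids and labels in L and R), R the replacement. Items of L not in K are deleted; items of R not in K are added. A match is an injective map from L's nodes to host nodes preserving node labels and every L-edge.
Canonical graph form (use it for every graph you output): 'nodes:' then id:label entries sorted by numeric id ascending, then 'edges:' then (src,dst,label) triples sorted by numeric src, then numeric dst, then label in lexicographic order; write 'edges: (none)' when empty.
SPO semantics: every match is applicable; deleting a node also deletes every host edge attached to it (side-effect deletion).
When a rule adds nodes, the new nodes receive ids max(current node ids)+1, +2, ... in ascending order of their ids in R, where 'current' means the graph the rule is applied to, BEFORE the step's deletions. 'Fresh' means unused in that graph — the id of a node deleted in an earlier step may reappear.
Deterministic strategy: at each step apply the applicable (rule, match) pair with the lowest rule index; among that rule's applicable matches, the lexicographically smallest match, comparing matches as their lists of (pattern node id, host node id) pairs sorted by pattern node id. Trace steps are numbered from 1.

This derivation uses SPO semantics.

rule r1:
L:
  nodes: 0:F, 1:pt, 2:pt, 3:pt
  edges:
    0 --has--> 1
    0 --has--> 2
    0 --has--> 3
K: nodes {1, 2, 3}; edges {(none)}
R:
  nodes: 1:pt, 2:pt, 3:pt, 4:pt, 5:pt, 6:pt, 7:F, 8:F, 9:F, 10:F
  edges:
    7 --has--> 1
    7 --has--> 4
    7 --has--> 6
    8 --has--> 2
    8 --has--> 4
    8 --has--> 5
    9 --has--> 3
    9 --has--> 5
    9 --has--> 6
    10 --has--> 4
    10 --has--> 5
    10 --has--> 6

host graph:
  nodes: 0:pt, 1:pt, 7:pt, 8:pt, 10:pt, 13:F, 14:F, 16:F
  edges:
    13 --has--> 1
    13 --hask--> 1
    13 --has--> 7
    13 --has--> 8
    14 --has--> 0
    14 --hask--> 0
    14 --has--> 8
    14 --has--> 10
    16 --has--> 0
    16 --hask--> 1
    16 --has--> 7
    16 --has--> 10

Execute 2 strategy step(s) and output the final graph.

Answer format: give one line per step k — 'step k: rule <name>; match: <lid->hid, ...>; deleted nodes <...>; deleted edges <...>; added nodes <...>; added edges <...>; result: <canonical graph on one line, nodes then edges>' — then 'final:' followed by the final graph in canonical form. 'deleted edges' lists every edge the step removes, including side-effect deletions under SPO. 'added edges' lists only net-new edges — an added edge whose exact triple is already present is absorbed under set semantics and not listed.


step 1: rule r1; match: 0->13, 1->1, 2->7, 3->8; deleted nodes 13; deleted edges (13,1,has); (13,1,hask); (13,7,has); (13,8,has); added nodes 17, 18, 19, 20, 21, 22, 23; added edges (20,1,has); (20,17,has); (20,19,has); (21,7,has); (21,17,has); (21,18,has); (22,8,has); (22,18,has); (22,19,has); (23,17,has); (23,18,has); (23,19,has); result: nodes: 0:pt, 1:pt, 7:pt, 8:pt, 10:pt, 14:F, 16:F, 17:pt, 18:pt, 19:pt, 20:F, 21:F, 22:F, 23:F edges: (14,0,has); (14,0,hask); (14,8,has); (14,10,has); (16,0,has); (16,1,hask); (16,7,has); (16,10,has); (20,1,has); (20,17,has); (20,19,has); (21,7,has); (21,17,has); (21,18,has); (22,8,has); (22,18,has); (22,19,has); (23,17,has); (23,18,has); (23,19,has)
step 2: rule r1; match: 0->14, 1->0, 2->8, 3->10; deleted nodes 14; deleted edges (14,0,has); (14,0,hask); (14,8,has); (14,10,has); added nodes 24, 25, 26, 27, 28, 29, 30; added edges (27,0,has); (27,24,has); (27,26,has); (28,8,has); (28,24,has); (28,25,has); (29,10,has); (29,25,has); (29,26,has); (30,24,has); (30,25,has); (30,26,has); result: nodes: 0:pt, 1:pt, 7:pt, 8:pt, 10:pt, 16:F, 17:pt, 18:pt, 19:pt, 20:F, 21:F, 22:F, 23:F, 24:pt, 25:pt, 26:pt, 27:F, 28:F, 29:F, 30:F edges: (16,0,has); (16,1,hask); (16,7,has); (16,10,has); (20,1,has); (20,17,has); (20,19,has); (21,7,has); (21,17,has); (21,18,has); (22,8,has); (22,18,has); (22,19,has); (23,17,has); (23,18,has); (23,19,has); (27,0,has); (27,24,has); (27,26,has); (28,8,has); (28,24,has); (28,25,has); (29,10,has); (29,25,has); (29,26,has); (30,24,has); (30,25,has); (30,26,has)
final:
nodes: 0:pt, 1:pt, 7:pt, 8:pt, 10:pt, 16:F, 17:pt, 18:pt, 19:pt, 20:F, 21:F, 22:F, 23:F, 24:pt, 25:pt, 26:pt, 27:F, 28:F, 29:F, 30:F
edges: (16,0,has); (16,1,hask); (16,7,has); (16,10,has); (20,1,has); (20,17,has); (20,19,has); (21,7,has); (21,17,has); (21,18,has); (22,8,has); (22,18,has); (22,19,has); (23,17,has); (23,18,has); (23,19,has); (27,0,has); (27,24,has); (27,26,has); (28,8,has); (28,24,has); (28,25,has); (29,10,has); (29,25,has); (29,26,has); (30,24,has); (30,25,has); (30,26,has)
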